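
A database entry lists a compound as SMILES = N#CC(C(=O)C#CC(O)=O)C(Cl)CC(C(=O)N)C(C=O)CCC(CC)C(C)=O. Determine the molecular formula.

Walk through each heavy atom and fill implicit hydrogens from standard valence (C 4, N 3, O 2, S 2, halogen 1):
  atom 1: N, bond orders sum to 3 (valence 3) → 0 H
  atom 2: C, bond orders sum to 4 (valence 4) → 0 H
  atom 3: C, bond orders sum to 3 (valence 4) → 1 H
  atom 4: C, bond orders sum to 4 (valence 4) → 0 H
  atom 5: O, bond orders sum to 2 (valence 2) → 0 H
  atom 6: C, bond orders sum to 4 (valence 4) → 0 H
  atom 7: C, bond orders sum to 4 (valence 4) → 0 H
  atom 8: C, bond orders sum to 4 (valence 4) → 0 H
  atom 9: O, bond orders sum to 1 (valence 2) → 1 H
  atom 10: O, bond orders sum to 2 (valence 2) → 0 H
  atom 11: C, bond orders sum to 3 (valence 4) → 1 H
  atom 12: Cl (halogen, monovalent) → 0 H
  atom 13: C, bond orders sum to 2 (valence 4) → 2 H
  atom 14: C, bond orders sum to 3 (valence 4) → 1 H
  atom 15: C, bond orders sum to 4 (valence 4) → 0 H
  atom 16: O, bond orders sum to 2 (valence 2) → 0 H
  atom 17: N, bond orders sum to 1 (valence 3) → 2 H
  atom 18: C, bond orders sum to 3 (valence 4) → 1 H
  atom 19: C, bond orders sum to 3 (valence 4) → 1 H
  atom 20: O, bond orders sum to 2 (valence 2) → 0 H
  atom 21: C, bond orders sum to 2 (valence 4) → 2 H
  atom 22: C, bond orders sum to 2 (valence 4) → 2 H
  atom 23: C, bond orders sum to 3 (valence 4) → 1 H
  atom 24: C, bond orders sum to 2 (valence 4) → 2 H
  atom 25: C, bond orders sum to 1 (valence 4) → 3 H
  atom 26: C, bond orders sum to 4 (valence 4) → 0 H
  atom 27: C, bond orders sum to 1 (valence 4) → 3 H
  atom 28: O, bond orders sum to 2 (valence 2) → 0 H
Totals → C:19, H:23, Cl:1, N:2, O:6.
In Hill order: C19H23ClN2O6.

C19H23ClN2O6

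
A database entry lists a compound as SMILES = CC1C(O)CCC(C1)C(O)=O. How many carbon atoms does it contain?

8

Count every carbon token in the SMILES (each C, including those in ring-closure positions and inside branches).
Carbon count: 8.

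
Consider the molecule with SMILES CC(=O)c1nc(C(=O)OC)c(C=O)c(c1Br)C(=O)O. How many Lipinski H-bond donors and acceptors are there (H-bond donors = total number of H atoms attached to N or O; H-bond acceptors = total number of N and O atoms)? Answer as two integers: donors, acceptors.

1, 7

Donors: find every N or O and count the H atoms it carries.
  atom 3 (O): bond orders sum to 2 → 0 H
  atom 5 (N): bond orders sum to 3 → 0 H
  atom 8 (O): bond orders sum to 2 → 0 H
  atom 9 (O): bond orders sum to 2 → 0 H
  atom 13 (O): bond orders sum to 2 → 0 H
  atom 18 (O): bond orders sum to 2 → 0 H
  atom 19 (O): bond orders sum to 1 → 1 H
Lipinski HBD = 1.
Acceptors: N atoms = 1, O atoms = 6 → HBA = 7.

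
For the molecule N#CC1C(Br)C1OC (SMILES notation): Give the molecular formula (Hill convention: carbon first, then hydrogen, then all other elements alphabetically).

C5H6BrNO

Walk through each heavy atom and fill implicit hydrogens from standard valence (C 4, N 3, O 2, S 2, halogen 1):
  atom 1: N, bond orders sum to 3 (valence 3) → 0 H
  atom 2: C, bond orders sum to 4 (valence 4) → 0 H
  atom 3: C, bond orders sum to 3 (valence 4) → 1 H
  atom 4: C, bond orders sum to 3 (valence 4) → 1 H
  atom 5: Br (halogen, monovalent) → 0 H
  atom 6: C, bond orders sum to 3 (valence 4) → 1 H
  atom 7: O, bond orders sum to 2 (valence 2) → 0 H
  atom 8: C, bond orders sum to 1 (valence 4) → 3 H
Totals → C:5, H:6, Br:1, N:1, O:1.
In Hill order: C5H6BrNO.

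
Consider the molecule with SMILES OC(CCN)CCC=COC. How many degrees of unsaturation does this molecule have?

1

Molecular formula: C8H17NO2.
DoU = (2C + 2 + N − H − X) / 2, where X is the halogen count and O/S are ignored.
    = (2·8 + 2 + 1 − 17 − 0) / 2 = 2 / 2 = 1.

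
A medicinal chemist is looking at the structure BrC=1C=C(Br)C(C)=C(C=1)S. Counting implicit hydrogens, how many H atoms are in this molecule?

6

Walk through each heavy atom and fill implicit hydrogens from standard valence (C 4, N 3, O 2, S 2, halogen 1):
  atom 1: Br (halogen, monovalent) → 0 H
  atom 2: C, bond orders sum to 4 (valence 4) → 0 H
  atom 3: C, bond orders sum to 3 (valence 4) → 1 H
  atom 4: C, bond orders sum to 4 (valence 4) → 0 H
  atom 5: Br (halogen, monovalent) → 0 H
  atom 6: C, bond orders sum to 4 (valence 4) → 0 H
  atom 7: C, bond orders sum to 1 (valence 4) → 3 H
  atom 8: C, bond orders sum to 4 (valence 4) → 0 H
  atom 9: C, bond orders sum to 3 (valence 4) → 1 H
  atom 10: S, bond orders sum to 1 (valence 2) → 1 H
Total hydrogens: 6.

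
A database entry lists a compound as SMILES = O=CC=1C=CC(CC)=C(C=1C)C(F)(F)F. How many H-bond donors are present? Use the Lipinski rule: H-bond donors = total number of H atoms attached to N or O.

Donors: find every N or O and count the H atoms it carries.
  atom 1 (O): bond orders sum to 2 → 0 H
Lipinski HBD = 0.

0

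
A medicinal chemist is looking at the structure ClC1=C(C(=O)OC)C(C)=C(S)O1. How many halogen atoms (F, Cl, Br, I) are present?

Halogen atoms appear at heavy-atom position 1 (1×Cl).
Other groups present: 1 ester, 1 thiol.
Halogen count: 1.

1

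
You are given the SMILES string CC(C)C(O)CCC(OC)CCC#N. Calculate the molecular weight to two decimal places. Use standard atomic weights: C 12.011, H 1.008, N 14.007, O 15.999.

First, the molecular formula is C11H21NO2 (counting implicit H from valence).
  C: 11 × 12.011 = 132.121
  H: 21 × 1.008 = 21.168
  N: 1 × 14.007 = 14.007
  O: 2 × 15.999 = 31.998
Sum: 11×12.011 + 21×1.008 + 1×14.007 + 2×15.999 = 199.294 → 199.29 g/mol.

199.29 g/mol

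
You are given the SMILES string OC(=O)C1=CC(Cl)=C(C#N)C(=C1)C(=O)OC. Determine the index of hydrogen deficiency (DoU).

Molecular formula: C10H6ClNO4.
DoU = (2C + 2 + N − H − X) / 2, where X is the halogen count and O/S are ignored.
    = (2·10 + 2 + 1 − 6 − 1) / 2 = 16 / 2 = 8.

8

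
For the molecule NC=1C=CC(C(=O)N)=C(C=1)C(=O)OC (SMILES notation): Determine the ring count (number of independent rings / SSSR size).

1

In SMILES, each pair of matching ring-closure digits denotes one ring-closing bond; the number of such bonds equals the number of independent rings.
Ring-closure bonds here: 1.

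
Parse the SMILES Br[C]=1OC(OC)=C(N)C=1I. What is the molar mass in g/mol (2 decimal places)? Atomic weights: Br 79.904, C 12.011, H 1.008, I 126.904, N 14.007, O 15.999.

First, the molecular formula is C5H5BrINO2 (counting implicit H from valence).
  Br: 1 × 79.904 = 79.904
  C: 5 × 12.011 = 60.055
  H: 5 × 1.008 = 5.040
  I: 1 × 126.904 = 126.904
  N: 1 × 14.007 = 14.007
  O: 2 × 15.999 = 31.998
Sum: 1×79.904 + 5×12.011 + 5×1.008 + 1×126.904 + 1×14.007 + 2×15.999 = 317.908 → 317.91 g/mol.

317.91 g/mol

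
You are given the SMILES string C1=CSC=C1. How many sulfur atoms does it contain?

Scan the SMILES for S atoms (remember two-letter symbols like Cl and Br are single atoms).
Sulfur count: 1.

1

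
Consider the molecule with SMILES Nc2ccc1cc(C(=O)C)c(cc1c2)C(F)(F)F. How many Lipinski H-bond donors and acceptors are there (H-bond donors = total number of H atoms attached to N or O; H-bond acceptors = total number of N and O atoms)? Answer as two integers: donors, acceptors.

Donors: find every N or O and count the H atoms it carries.
  atom 1 (N): bond orders sum to 1 → 2 H
  atom 9 (O): bond orders sum to 2 → 0 H
Lipinski HBD = 2.
Acceptors: N atoms = 1, O atoms = 1 → HBA = 2.

2, 2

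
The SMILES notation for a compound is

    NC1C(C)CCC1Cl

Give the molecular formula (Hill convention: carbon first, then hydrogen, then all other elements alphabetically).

C6H12ClN

Walk through each heavy atom and fill implicit hydrogens from standard valence (C 4, N 3, O 2, S 2, halogen 1):
  atom 1: N, bond orders sum to 1 (valence 3) → 2 H
  atom 2: C, bond orders sum to 3 (valence 4) → 1 H
  atom 3: C, bond orders sum to 3 (valence 4) → 1 H
  atom 4: C, bond orders sum to 1 (valence 4) → 3 H
  atom 5: C, bond orders sum to 2 (valence 4) → 2 H
  atom 6: C, bond orders sum to 2 (valence 4) → 2 H
  atom 7: C, bond orders sum to 3 (valence 4) → 1 H
  atom 8: Cl (halogen, monovalent) → 0 H
Totals → C:6, H:12, Cl:1, N:1.
In Hill order: C6H12ClN.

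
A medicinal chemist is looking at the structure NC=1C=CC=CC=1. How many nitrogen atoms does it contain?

Scan the SMILES for N atoms (remember two-letter symbols like Cl and Br are single atoms).
Nitrogen count: 1.

1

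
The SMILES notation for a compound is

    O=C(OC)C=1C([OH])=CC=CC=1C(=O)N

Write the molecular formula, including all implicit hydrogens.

Walk through each heavy atom and fill implicit hydrogens from standard valence (C 4, N 3, O 2, S 2, halogen 1):
  atom 1: O, bond orders sum to 2 (valence 2) → 0 H
  atom 2: C, bond orders sum to 4 (valence 4) → 0 H
  atom 3: O, bond orders sum to 2 (valence 2) → 0 H
  atom 4: C, bond orders sum to 1 (valence 4) → 3 H
  atom 5: C, bond orders sum to 4 (valence 4) → 0 H
  atom 6: C, bond orders sum to 4 (valence 4) → 0 H
  atom 7: O with explicit H count 1
  atom 8: C, bond orders sum to 3 (valence 4) → 1 H
  atom 9: C, bond orders sum to 3 (valence 4) → 1 H
  atom 10: C, bond orders sum to 3 (valence 4) → 1 H
  atom 11: C, bond orders sum to 4 (valence 4) → 0 H
  atom 12: C, bond orders sum to 4 (valence 4) → 0 H
  atom 13: O, bond orders sum to 2 (valence 2) → 0 H
  atom 14: N, bond orders sum to 1 (valence 3) → 2 H
Totals → C:9, H:9, N:1, O:4.
In Hill order: C9H9NO4.

C9H9NO4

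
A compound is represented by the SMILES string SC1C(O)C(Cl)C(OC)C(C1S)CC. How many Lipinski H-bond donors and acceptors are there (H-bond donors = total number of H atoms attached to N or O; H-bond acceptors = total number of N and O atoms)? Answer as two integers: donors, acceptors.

Donors: find every N or O and count the H atoms it carries.
  atom 4 (O): bond orders sum to 1 → 1 H
  atom 8 (O): bond orders sum to 2 → 0 H
Lipinski HBD = 1.
Acceptors: N atoms = 0, O atoms = 2 → HBA = 2.

1, 2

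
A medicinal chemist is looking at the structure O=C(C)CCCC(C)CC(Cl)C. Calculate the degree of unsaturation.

1

Molecular formula: C10H19ClO.
DoU = (2C + 2 + N − H − X) / 2, where X is the halogen count and O/S are ignored.
    = (2·10 + 2 + 0 − 19 − 1) / 2 = 2 / 2 = 1.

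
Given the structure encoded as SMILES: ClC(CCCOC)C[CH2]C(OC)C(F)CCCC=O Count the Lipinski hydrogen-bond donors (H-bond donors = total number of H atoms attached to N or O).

Donors: find every N or O and count the H atoms it carries.
  atom 6 (O): bond orders sum to 2 → 0 H
  atom 11 (O): bond orders sum to 2 → 0 H
  atom 19 (O): bond orders sum to 2 → 0 H
Lipinski HBD = 0.

0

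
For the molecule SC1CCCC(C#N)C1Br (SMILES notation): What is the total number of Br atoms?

Scan the SMILES for Br atoms (remember two-letter symbols like Cl and Br are single atoms).
Bromine count: 1.

1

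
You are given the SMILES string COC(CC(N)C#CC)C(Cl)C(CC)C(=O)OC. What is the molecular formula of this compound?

Walk through each heavy atom and fill implicit hydrogens from standard valence (C 4, N 3, O 2, S 2, halogen 1):
  atom 1: C, bond orders sum to 1 (valence 4) → 3 H
  atom 2: O, bond orders sum to 2 (valence 2) → 0 H
  atom 3: C, bond orders sum to 3 (valence 4) → 1 H
  atom 4: C, bond orders sum to 2 (valence 4) → 2 H
  atom 5: C, bond orders sum to 3 (valence 4) → 1 H
  atom 6: N, bond orders sum to 1 (valence 3) → 2 H
  atom 7: C, bond orders sum to 4 (valence 4) → 0 H
  atom 8: C, bond orders sum to 4 (valence 4) → 0 H
  atom 9: C, bond orders sum to 1 (valence 4) → 3 H
  atom 10: C, bond orders sum to 3 (valence 4) → 1 H
  atom 11: Cl (halogen, monovalent) → 0 H
  atom 12: C, bond orders sum to 3 (valence 4) → 1 H
  atom 13: C, bond orders sum to 2 (valence 4) → 2 H
  atom 14: C, bond orders sum to 1 (valence 4) → 3 H
  atom 15: C, bond orders sum to 4 (valence 4) → 0 H
  atom 16: O, bond orders sum to 2 (valence 2) → 0 H
  atom 17: O, bond orders sum to 2 (valence 2) → 0 H
  atom 18: C, bond orders sum to 1 (valence 4) → 3 H
Totals → C:13, H:22, Cl:1, N:1, O:3.
In Hill order: C13H22ClNO3.

C13H22ClNO3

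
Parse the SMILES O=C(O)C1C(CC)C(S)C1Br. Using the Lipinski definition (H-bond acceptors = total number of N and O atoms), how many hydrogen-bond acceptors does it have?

2

N atoms: 0; O atoms: 2.
Lipinski HBA = 0 + 2 = 2.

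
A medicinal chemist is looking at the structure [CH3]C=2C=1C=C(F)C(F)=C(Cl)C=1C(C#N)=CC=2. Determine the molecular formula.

Walk through each heavy atom and fill implicit hydrogens from standard valence (C 4, N 3, O 2, S 2, halogen 1):
  atom 1: C with explicit H count 3
  atom 2: C, bond orders sum to 4 (valence 4) → 0 H
  atom 3: C, bond orders sum to 4 (valence 4) → 0 H
  atom 4: C, bond orders sum to 3 (valence 4) → 1 H
  atom 5: C, bond orders sum to 4 (valence 4) → 0 H
  atom 6: F (halogen, monovalent) → 0 H
  atom 7: C, bond orders sum to 4 (valence 4) → 0 H
  atom 8: F (halogen, monovalent) → 0 H
  atom 9: C, bond orders sum to 4 (valence 4) → 0 H
  atom 10: Cl (halogen, monovalent) → 0 H
  atom 11: C, bond orders sum to 4 (valence 4) → 0 H
  atom 12: C, bond orders sum to 4 (valence 4) → 0 H
  atom 13: C, bond orders sum to 4 (valence 4) → 0 H
  atom 14: N, bond orders sum to 3 (valence 3) → 0 H
  atom 15: C, bond orders sum to 3 (valence 4) → 1 H
  atom 16: C, bond orders sum to 3 (valence 4) → 1 H
Totals → C:12, H:6, Cl:1, F:2, N:1.

C12H6ClF2N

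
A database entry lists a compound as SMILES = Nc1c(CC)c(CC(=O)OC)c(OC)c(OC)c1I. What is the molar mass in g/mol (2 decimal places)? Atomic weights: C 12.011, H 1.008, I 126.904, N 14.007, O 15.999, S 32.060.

379.19 g/mol

First, the molecular formula is C13H18INO4 (counting implicit H from valence).
  C: 13 × 12.011 = 156.143
  H: 18 × 1.008 = 18.144
  I: 1 × 126.904 = 126.904
  N: 1 × 14.007 = 14.007
  O: 4 × 15.999 = 63.996
Sum: 13×12.011 + 18×1.008 + 1×126.904 + 1×14.007 + 4×15.999 = 379.194 → 379.19 g/mol.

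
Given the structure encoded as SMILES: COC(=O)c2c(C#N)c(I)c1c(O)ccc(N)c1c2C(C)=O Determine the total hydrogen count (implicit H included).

11

Walk through each heavy atom and fill implicit hydrogens from standard valence (C 4, N 3, O 2, S 2, halogen 1); for lowercase aromatic atoms, an aromatic c carries 1 H when it has two neighbours and 0 H with three, and aromatic n carries 0 H:
  atom 1: C, bond orders sum to 1 (valence 4) → 3 H
  atom 2: O, bond orders sum to 2 (valence 2) → 0 H
  atom 3: C, bond orders sum to 4 (valence 4) → 0 H
  atom 4: O, bond orders sum to 2 (valence 2) → 0 H
  atom 5: aromatic c, 3 neighbours → 0 H
  atom 6: aromatic c, 3 neighbours → 0 H
  atom 7: C, bond orders sum to 4 (valence 4) → 0 H
  atom 8: N, bond orders sum to 3 (valence 3) → 0 H
  atom 9: aromatic c, 3 neighbours → 0 H
  atom 10: I (halogen, monovalent) → 0 H
  atom 11: aromatic c, 3 neighbours → 0 H
  atom 12: aromatic c, 3 neighbours → 0 H
  atom 13: O, bond orders sum to 1 (valence 2) → 1 H
  atom 14: aromatic c, 2 neighbours → 1 H
  atom 15: aromatic c, 2 neighbours → 1 H
  atom 16: aromatic c, 3 neighbours → 0 H
  atom 17: N, bond orders sum to 1 (valence 3) → 2 H
  atom 18: aromatic c, 3 neighbours → 0 H
  atom 19: aromatic c, 3 neighbours → 0 H
  atom 20: C, bond orders sum to 4 (valence 4) → 0 H
  atom 21: C, bond orders sum to 1 (valence 4) → 3 H
  atom 22: O, bond orders sum to 2 (valence 2) → 0 H
Total hydrogens: 11.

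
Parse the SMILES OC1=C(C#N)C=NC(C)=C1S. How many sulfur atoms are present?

Scan the SMILES for S atoms (remember two-letter symbols like Cl and Br are single atoms).
Sulfur count: 1.

1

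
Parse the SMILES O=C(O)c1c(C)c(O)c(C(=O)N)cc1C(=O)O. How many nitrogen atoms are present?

1

Scan the SMILES for N atoms (remember two-letter symbols like Cl and Br are single atoms).
Nitrogen count: 1.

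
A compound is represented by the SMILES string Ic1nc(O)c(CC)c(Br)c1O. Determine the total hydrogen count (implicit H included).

7

Walk through each heavy atom and fill implicit hydrogens from standard valence (C 4, N 3, O 2, S 2, halogen 1); for lowercase aromatic atoms, an aromatic c carries 1 H when it has two neighbours and 0 H with three, and aromatic n carries 0 H:
  atom 1: I (halogen, monovalent) → 0 H
  atom 2: aromatic c, 3 neighbours → 0 H
  atom 3: aromatic n, 2 neighbours → 0 H
  atom 4: aromatic c, 3 neighbours → 0 H
  atom 5: O, bond orders sum to 1 (valence 2) → 1 H
  atom 6: aromatic c, 3 neighbours → 0 H
  atom 7: C, bond orders sum to 2 (valence 4) → 2 H
  atom 8: C, bond orders sum to 1 (valence 4) → 3 H
  atom 9: aromatic c, 3 neighbours → 0 H
  atom 10: Br (halogen, monovalent) → 0 H
  atom 11: aromatic c, 3 neighbours → 0 H
  atom 12: O, bond orders sum to 1 (valence 2) → 1 H
Total hydrogens: 7.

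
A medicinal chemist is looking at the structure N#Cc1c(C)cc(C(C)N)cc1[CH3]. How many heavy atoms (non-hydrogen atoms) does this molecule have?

Every atom symbol written in the SMILES (organic subset) is one heavy atom; implicit H are not written.
Heavy atoms by element → C:11, N:2.
Total: 13.

13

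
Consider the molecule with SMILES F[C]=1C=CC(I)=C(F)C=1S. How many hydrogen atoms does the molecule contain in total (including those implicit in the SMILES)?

3

Walk through each heavy atom and fill implicit hydrogens from standard valence (C 4, N 3, O 2, S 2, halogen 1):
  atom 1: F (halogen, monovalent) → 0 H
  atom 2: C with explicit H count 0
  atom 3: C, bond orders sum to 3 (valence 4) → 1 H
  atom 4: C, bond orders sum to 3 (valence 4) → 1 H
  atom 5: C, bond orders sum to 4 (valence 4) → 0 H
  atom 6: I (halogen, monovalent) → 0 H
  atom 7: C, bond orders sum to 4 (valence 4) → 0 H
  atom 8: F (halogen, monovalent) → 0 H
  atom 9: C, bond orders sum to 4 (valence 4) → 0 H
  atom 10: S, bond orders sum to 1 (valence 2) → 1 H
Total hydrogens: 3.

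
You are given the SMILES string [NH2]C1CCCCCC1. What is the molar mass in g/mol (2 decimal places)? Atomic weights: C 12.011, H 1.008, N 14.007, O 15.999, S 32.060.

First, the molecular formula is C7H15N (counting implicit H from valence).
  C: 7 × 12.011 = 84.077
  H: 15 × 1.008 = 15.120
  N: 1 × 14.007 = 14.007
Sum: 7×12.011 + 15×1.008 + 1×14.007 = 113.204 → 113.20 g/mol.

113.20 g/mol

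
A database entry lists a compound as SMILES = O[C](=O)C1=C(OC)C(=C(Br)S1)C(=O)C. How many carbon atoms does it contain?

Count every carbon token in the SMILES (each C, including those in ring-closure positions and inside branches).
Carbon count: 8.

8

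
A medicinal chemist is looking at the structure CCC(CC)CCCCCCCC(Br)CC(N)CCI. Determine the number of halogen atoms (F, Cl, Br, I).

Halogen atoms appear at heavy-atom positions 14, 20 (1×Br, 1×I).
Other groups present: 1 primary amine.
Halogen count: 2.

2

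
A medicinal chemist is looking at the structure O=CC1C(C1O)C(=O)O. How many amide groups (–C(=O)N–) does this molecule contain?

Scan the SMILES for the amide motif — none present.
Groups that are present: 1 aldehyde, 1 carboxylic acid, 1 hydroxyl.

0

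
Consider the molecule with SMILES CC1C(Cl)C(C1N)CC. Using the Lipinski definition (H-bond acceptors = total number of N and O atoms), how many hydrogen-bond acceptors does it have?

N atoms: 1; O atoms: 0.
Lipinski HBA = 1 + 0 = 1.

1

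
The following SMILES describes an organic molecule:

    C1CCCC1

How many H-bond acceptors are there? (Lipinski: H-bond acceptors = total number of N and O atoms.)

0

N atoms: 0; O atoms: 0.
Lipinski HBA = 0 + 0 = 0.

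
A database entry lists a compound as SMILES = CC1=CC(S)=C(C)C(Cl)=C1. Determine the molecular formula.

Walk through each heavy atom and fill implicit hydrogens from standard valence (C 4, N 3, O 2, S 2, halogen 1):
  atom 1: C, bond orders sum to 1 (valence 4) → 3 H
  atom 2: C, bond orders sum to 4 (valence 4) → 0 H
  atom 3: C, bond orders sum to 3 (valence 4) → 1 H
  atom 4: C, bond orders sum to 4 (valence 4) → 0 H
  atom 5: S, bond orders sum to 1 (valence 2) → 1 H
  atom 6: C, bond orders sum to 4 (valence 4) → 0 H
  atom 7: C, bond orders sum to 1 (valence 4) → 3 H
  atom 8: C, bond orders sum to 4 (valence 4) → 0 H
  atom 9: Cl (halogen, monovalent) → 0 H
  atom 10: C, bond orders sum to 3 (valence 4) → 1 H
Totals → C:8, H:9, Cl:1, S:1.
In Hill order: C8H9ClS.

C8H9ClS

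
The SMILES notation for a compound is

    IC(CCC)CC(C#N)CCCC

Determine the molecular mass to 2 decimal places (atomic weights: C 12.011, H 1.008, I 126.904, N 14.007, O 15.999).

293.19 g/mol

First, the molecular formula is C11H20IN (counting implicit H from valence).
  C: 11 × 12.011 = 132.121
  H: 20 × 1.008 = 20.160
  I: 1 × 126.904 = 126.904
  N: 1 × 14.007 = 14.007
Sum: 11×12.011 + 20×1.008 + 1×126.904 + 1×14.007 = 293.192 → 293.19 g/mol.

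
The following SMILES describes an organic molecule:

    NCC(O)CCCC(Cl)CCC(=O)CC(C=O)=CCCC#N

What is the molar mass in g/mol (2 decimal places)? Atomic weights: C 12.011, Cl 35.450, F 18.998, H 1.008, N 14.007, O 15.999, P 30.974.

328.84 g/mol

First, the molecular formula is C16H25ClN2O3 (counting implicit H from valence).
  C: 16 × 12.011 = 192.176
  Cl: 1 × 35.450 = 35.450
  H: 25 × 1.008 = 25.200
  N: 2 × 14.007 = 28.014
  O: 3 × 15.999 = 47.997
Sum: 16×12.011 + 1×35.450 + 25×1.008 + 2×14.007 + 3×15.999 = 328.837 → 328.84 g/mol.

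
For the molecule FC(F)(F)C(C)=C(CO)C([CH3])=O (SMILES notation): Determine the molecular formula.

Walk through each heavy atom and fill implicit hydrogens from standard valence (C 4, N 3, O 2, S 2, halogen 1):
  atom 1: F (halogen, monovalent) → 0 H
  atom 2: C, bond orders sum to 4 (valence 4) → 0 H
  atom 3: F (halogen, monovalent) → 0 H
  atom 4: F (halogen, monovalent) → 0 H
  atom 5: C, bond orders sum to 4 (valence 4) → 0 H
  atom 6: C, bond orders sum to 1 (valence 4) → 3 H
  atom 7: C, bond orders sum to 4 (valence 4) → 0 H
  atom 8: C, bond orders sum to 2 (valence 4) → 2 H
  atom 9: O, bond orders sum to 1 (valence 2) → 1 H
  atom 10: C, bond orders sum to 4 (valence 4) → 0 H
  atom 11: C with explicit H count 3
  atom 12: O, bond orders sum to 2 (valence 2) → 0 H
Totals → C:7, H:9, F:3, O:2.

C7H9F3O2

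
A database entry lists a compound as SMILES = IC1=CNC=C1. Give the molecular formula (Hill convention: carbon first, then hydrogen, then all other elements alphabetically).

C4H4IN

Walk through each heavy atom and fill implicit hydrogens from standard valence (C 4, N 3, O 2, S 2, halogen 1):
  atom 1: I (halogen, monovalent) → 0 H
  atom 2: C, bond orders sum to 4 (valence 4) → 0 H
  atom 3: C, bond orders sum to 3 (valence 4) → 1 H
  atom 4: N, bond orders sum to 2 (valence 3) → 1 H
  atom 5: C, bond orders sum to 3 (valence 4) → 1 H
  atom 6: C, bond orders sum to 3 (valence 4) → 1 H
Totals → C:4, H:4, I:1, N:1.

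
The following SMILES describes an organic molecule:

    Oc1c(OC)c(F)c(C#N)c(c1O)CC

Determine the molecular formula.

Walk through each heavy atom and fill implicit hydrogens from standard valence (C 4, N 3, O 2, S 2, halogen 1); for lowercase aromatic atoms, an aromatic c carries 1 H when it has two neighbours and 0 H with three, and aromatic n carries 0 H:
  atom 1: O, bond orders sum to 1 (valence 2) → 1 H
  atom 2: aromatic c, 3 neighbours → 0 H
  atom 3: aromatic c, 3 neighbours → 0 H
  atom 4: O, bond orders sum to 2 (valence 2) → 0 H
  atom 5: C, bond orders sum to 1 (valence 4) → 3 H
  atom 6: aromatic c, 3 neighbours → 0 H
  atom 7: F (halogen, monovalent) → 0 H
  atom 8: aromatic c, 3 neighbours → 0 H
  atom 9: C, bond orders sum to 4 (valence 4) → 0 H
  atom 10: N, bond orders sum to 3 (valence 3) → 0 H
  atom 11: aromatic c, 3 neighbours → 0 H
  atom 12: aromatic c, 3 neighbours → 0 H
  atom 13: O, bond orders sum to 1 (valence 2) → 1 H
  atom 14: C, bond orders sum to 2 (valence 4) → 2 H
  atom 15: C, bond orders sum to 1 (valence 4) → 3 H
Totals → C:10, H:10, F:1, N:1, O:3.
In Hill order: C10H10FNO3.

C10H10FNO3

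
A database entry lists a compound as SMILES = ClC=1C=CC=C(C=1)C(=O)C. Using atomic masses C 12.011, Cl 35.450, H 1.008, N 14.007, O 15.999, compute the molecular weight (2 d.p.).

First, the molecular formula is C8H7ClO (counting implicit H from valence).
  C: 8 × 12.011 = 96.088
  Cl: 1 × 35.450 = 35.450
  H: 7 × 1.008 = 7.056
  O: 1 × 15.999 = 15.999
Sum: 8×12.011 + 1×35.450 + 7×1.008 + 1×15.999 = 154.593 → 154.59 g/mol.

154.59 g/mol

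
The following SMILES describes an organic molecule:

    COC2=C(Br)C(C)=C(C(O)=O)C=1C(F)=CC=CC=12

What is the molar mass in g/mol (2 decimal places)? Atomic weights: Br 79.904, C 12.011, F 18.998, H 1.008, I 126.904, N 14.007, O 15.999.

313.12 g/mol

First, the molecular formula is C13H10BrFO3 (counting implicit H from valence).
  Br: 1 × 79.904 = 79.904
  C: 13 × 12.011 = 156.143
  F: 1 × 18.998 = 18.998
  H: 10 × 1.008 = 10.080
  O: 3 × 15.999 = 47.997
Sum: 1×79.904 + 13×12.011 + 1×18.998 + 10×1.008 + 3×15.999 = 313.122 → 313.12 g/mol.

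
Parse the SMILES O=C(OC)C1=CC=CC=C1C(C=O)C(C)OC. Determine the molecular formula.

C13H16O4

Walk through each heavy atom and fill implicit hydrogens from standard valence (C 4, N 3, O 2, S 2, halogen 1):
  atom 1: O, bond orders sum to 2 (valence 2) → 0 H
  atom 2: C, bond orders sum to 4 (valence 4) → 0 H
  atom 3: O, bond orders sum to 2 (valence 2) → 0 H
  atom 4: C, bond orders sum to 1 (valence 4) → 3 H
  atom 5: C, bond orders sum to 4 (valence 4) → 0 H
  atom 6: C, bond orders sum to 3 (valence 4) → 1 H
  atom 7: C, bond orders sum to 3 (valence 4) → 1 H
  atom 8: C, bond orders sum to 3 (valence 4) → 1 H
  atom 9: C, bond orders sum to 3 (valence 4) → 1 H
  atom 10: C, bond orders sum to 4 (valence 4) → 0 H
  atom 11: C, bond orders sum to 3 (valence 4) → 1 H
  atom 12: C, bond orders sum to 3 (valence 4) → 1 H
  atom 13: O, bond orders sum to 2 (valence 2) → 0 H
  atom 14: C, bond orders sum to 3 (valence 4) → 1 H
  atom 15: C, bond orders sum to 1 (valence 4) → 3 H
  atom 16: O, bond orders sum to 2 (valence 2) → 0 H
  atom 17: C, bond orders sum to 1 (valence 4) → 3 H
Totals → C:13, H:16, O:4.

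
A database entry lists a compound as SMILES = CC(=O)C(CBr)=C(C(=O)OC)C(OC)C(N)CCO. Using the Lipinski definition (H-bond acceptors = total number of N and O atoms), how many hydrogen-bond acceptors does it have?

N atoms: 1; O atoms: 5.
Lipinski HBA = 1 + 5 = 6.

6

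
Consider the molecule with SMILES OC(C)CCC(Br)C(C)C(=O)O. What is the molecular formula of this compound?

C8H15BrO3

Walk through each heavy atom and fill implicit hydrogens from standard valence (C 4, N 3, O 2, S 2, halogen 1):
  atom 1: O, bond orders sum to 1 (valence 2) → 1 H
  atom 2: C, bond orders sum to 3 (valence 4) → 1 H
  atom 3: C, bond orders sum to 1 (valence 4) → 3 H
  atom 4: C, bond orders sum to 2 (valence 4) → 2 H
  atom 5: C, bond orders sum to 2 (valence 4) → 2 H
  atom 6: C, bond orders sum to 3 (valence 4) → 1 H
  atom 7: Br (halogen, monovalent) → 0 H
  atom 8: C, bond orders sum to 3 (valence 4) → 1 H
  atom 9: C, bond orders sum to 1 (valence 4) → 3 H
  atom 10: C, bond orders sum to 4 (valence 4) → 0 H
  atom 11: O, bond orders sum to 2 (valence 2) → 0 H
  atom 12: O, bond orders sum to 1 (valence 2) → 1 H
Totals → C:8, H:15, Br:1, O:3.
In Hill order: C8H15BrO3.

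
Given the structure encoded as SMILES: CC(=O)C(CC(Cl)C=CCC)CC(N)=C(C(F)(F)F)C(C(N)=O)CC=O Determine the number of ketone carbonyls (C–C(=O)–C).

1

The ketone motif appears at heavy-atom position 2 in the SMILES.
Other groups present: 1 aldehyde, 2 alkene, 1 amide, 1 primary amine.
Ketone count: 1.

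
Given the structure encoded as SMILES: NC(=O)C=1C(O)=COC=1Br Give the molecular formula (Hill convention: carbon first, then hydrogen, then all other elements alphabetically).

C5H4BrNO3

Walk through each heavy atom and fill implicit hydrogens from standard valence (C 4, N 3, O 2, S 2, halogen 1):
  atom 1: N, bond orders sum to 1 (valence 3) → 2 H
  atom 2: C, bond orders sum to 4 (valence 4) → 0 H
  atom 3: O, bond orders sum to 2 (valence 2) → 0 H
  atom 4: C, bond orders sum to 4 (valence 4) → 0 H
  atom 5: C, bond orders sum to 4 (valence 4) → 0 H
  atom 6: O, bond orders sum to 1 (valence 2) → 1 H
  atom 7: C, bond orders sum to 3 (valence 4) → 1 H
  atom 8: O, bond orders sum to 2 (valence 2) → 0 H
  atom 9: C, bond orders sum to 4 (valence 4) → 0 H
  atom 10: Br (halogen, monovalent) → 0 H
Totals → C:5, H:4, Br:1, N:1, O:3.
In Hill order: C5H4BrNO3.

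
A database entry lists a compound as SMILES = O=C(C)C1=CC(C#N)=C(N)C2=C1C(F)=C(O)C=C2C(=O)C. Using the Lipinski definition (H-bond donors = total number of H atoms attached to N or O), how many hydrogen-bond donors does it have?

3

Donors: find every N or O and count the H atoms it carries.
  atom 1 (O): bond orders sum to 2 → 0 H
  atom 8 (N): bond orders sum to 3 → 0 H
  atom 10 (N): bond orders sum to 1 → 2 H
  atom 16 (O): bond orders sum to 1 → 1 H
  atom 20 (O): bond orders sum to 2 → 0 H
Lipinski HBD = 3.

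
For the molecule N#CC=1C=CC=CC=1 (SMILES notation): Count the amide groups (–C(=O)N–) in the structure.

0

Scan the SMILES for the amide motif — none present.
Groups that are present: 1 nitrile.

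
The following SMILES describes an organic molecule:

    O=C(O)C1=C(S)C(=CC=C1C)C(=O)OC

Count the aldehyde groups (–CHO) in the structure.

0

Scan the SMILES for the aldehyde motif — none present.
Groups that are present: 1 carboxylic acid, 1 ester, 1 thiol.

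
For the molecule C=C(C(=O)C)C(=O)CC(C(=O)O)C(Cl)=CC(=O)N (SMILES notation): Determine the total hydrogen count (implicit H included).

Walk through each heavy atom and fill implicit hydrogens from standard valence (C 4, N 3, O 2, S 2, halogen 1):
  atom 1: C, bond orders sum to 2 (valence 4) → 2 H
  atom 2: C, bond orders sum to 4 (valence 4) → 0 H
  atom 3: C, bond orders sum to 4 (valence 4) → 0 H
  atom 4: O, bond orders sum to 2 (valence 2) → 0 H
  atom 5: C, bond orders sum to 1 (valence 4) → 3 H
  atom 6: C, bond orders sum to 4 (valence 4) → 0 H
  atom 7: O, bond orders sum to 2 (valence 2) → 0 H
  atom 8: C, bond orders sum to 2 (valence 4) → 2 H
  atom 9: C, bond orders sum to 3 (valence 4) → 1 H
  atom 10: C, bond orders sum to 4 (valence 4) → 0 H
  atom 11: O, bond orders sum to 2 (valence 2) → 0 H
  atom 12: O, bond orders sum to 1 (valence 2) → 1 H
  atom 13: C, bond orders sum to 4 (valence 4) → 0 H
  atom 14: Cl (halogen, monovalent) → 0 H
  atom 15: C, bond orders sum to 3 (valence 4) → 1 H
  atom 16: C, bond orders sum to 4 (valence 4) → 0 H
  atom 17: O, bond orders sum to 2 (valence 2) → 0 H
  atom 18: N, bond orders sum to 1 (valence 3) → 2 H
Total hydrogens: 12.

12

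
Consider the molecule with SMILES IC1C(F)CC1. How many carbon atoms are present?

Count every carbon token in the SMILES (each C, including those in ring-closure positions and inside branches).
Carbon count: 4.

4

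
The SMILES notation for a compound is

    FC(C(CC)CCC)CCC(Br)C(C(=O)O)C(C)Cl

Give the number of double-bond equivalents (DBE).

Degree of unsaturation = (number of rings) + (number of π bonds).
Ring closures in the SMILES: 0.
π bonds: 1 double bond (each 1 DoU) → 1 DoU from unsaturation.
Total DoU = 0 + 1 = 1.

1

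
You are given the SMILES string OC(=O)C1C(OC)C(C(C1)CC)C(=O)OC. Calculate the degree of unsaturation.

3

Degree of unsaturation = (number of rings) + (number of π bonds).
Ring closures in the SMILES: 1.
π bonds: 2 double bonds (each 1 DoU) → 2 DoU from unsaturation.
Total DoU = 1 + 2 = 3.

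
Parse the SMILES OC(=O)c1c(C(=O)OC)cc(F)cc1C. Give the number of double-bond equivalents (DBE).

Molecular formula: C10H9FO4.
DoU = (2C + 2 + N − H − X) / 2, where X is the halogen count and O/S are ignored.
    = (2·10 + 2 + 0 − 9 − 1) / 2 = 12 / 2 = 6.

6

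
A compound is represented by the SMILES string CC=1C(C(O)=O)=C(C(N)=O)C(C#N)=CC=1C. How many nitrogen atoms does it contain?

Scan the SMILES for N atoms (remember two-letter symbols like Cl and Br are single atoms).
Nitrogen count: 2.

2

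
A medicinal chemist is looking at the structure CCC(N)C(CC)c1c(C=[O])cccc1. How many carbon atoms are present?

13

Count every carbon token in the SMILES (each C, including those in ring-closure positions and inside branches).
Carbon count: 13.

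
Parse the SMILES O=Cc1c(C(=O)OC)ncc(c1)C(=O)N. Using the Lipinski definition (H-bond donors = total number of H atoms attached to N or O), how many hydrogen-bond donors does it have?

Donors: find every N or O and count the H atoms it carries.
  atom 1 (O): bond orders sum to 2 → 0 H
  atom 6 (O): bond orders sum to 2 → 0 H
  atom 7 (O): bond orders sum to 2 → 0 H
  atom 9 (N): bond orders sum to 3 → 0 H
  atom 14 (O): bond orders sum to 2 → 0 H
  atom 15 (N): bond orders sum to 1 → 2 H
Lipinski HBD = 2.

2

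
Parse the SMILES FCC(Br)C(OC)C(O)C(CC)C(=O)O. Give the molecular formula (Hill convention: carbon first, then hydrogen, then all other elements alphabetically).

Walk through each heavy atom and fill implicit hydrogens from standard valence (C 4, N 3, O 2, S 2, halogen 1):
  atom 1: F (halogen, monovalent) → 0 H
  atom 2: C, bond orders sum to 2 (valence 4) → 2 H
  atom 3: C, bond orders sum to 3 (valence 4) → 1 H
  atom 4: Br (halogen, monovalent) → 0 H
  atom 5: C, bond orders sum to 3 (valence 4) → 1 H
  atom 6: O, bond orders sum to 2 (valence 2) → 0 H
  atom 7: C, bond orders sum to 1 (valence 4) → 3 H
  atom 8: C, bond orders sum to 3 (valence 4) → 1 H
  atom 9: O, bond orders sum to 1 (valence 2) → 1 H
  atom 10: C, bond orders sum to 3 (valence 4) → 1 H
  atom 11: C, bond orders sum to 2 (valence 4) → 2 H
  atom 12: C, bond orders sum to 1 (valence 4) → 3 H
  atom 13: C, bond orders sum to 4 (valence 4) → 0 H
  atom 14: O, bond orders sum to 2 (valence 2) → 0 H
  atom 15: O, bond orders sum to 1 (valence 2) → 1 H
Totals → C:9, H:16, Br:1, F:1, O:4.
In Hill order: C9H16BrFO4.

C9H16BrFO4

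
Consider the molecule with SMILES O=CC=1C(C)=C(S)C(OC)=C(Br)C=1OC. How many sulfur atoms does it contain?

Scan the SMILES for S atoms (remember two-letter symbols like Cl and Br are single atoms).
Sulfur count: 1.

1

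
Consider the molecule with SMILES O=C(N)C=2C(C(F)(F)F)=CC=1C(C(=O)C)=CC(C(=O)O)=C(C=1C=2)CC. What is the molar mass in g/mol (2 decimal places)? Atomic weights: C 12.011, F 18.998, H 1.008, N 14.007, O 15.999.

First, the molecular formula is C17H14F3NO4 (counting implicit H from valence).
  C: 17 × 12.011 = 204.187
  F: 3 × 18.998 = 56.994
  H: 14 × 1.008 = 14.112
  N: 1 × 14.007 = 14.007
  O: 4 × 15.999 = 63.996
Sum: 17×12.011 + 3×18.998 + 14×1.008 + 1×14.007 + 4×15.999 = 353.296 → 353.30 g/mol.

353.30 g/mol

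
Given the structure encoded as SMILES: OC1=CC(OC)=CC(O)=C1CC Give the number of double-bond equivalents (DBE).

4

Molecular formula: C9H12O3.
DoU = (2C + 2 + N − H − X) / 2, where X is the halogen count and O/S are ignored.
    = (2·9 + 2 + 0 − 12 − 0) / 2 = 8 / 2 = 4.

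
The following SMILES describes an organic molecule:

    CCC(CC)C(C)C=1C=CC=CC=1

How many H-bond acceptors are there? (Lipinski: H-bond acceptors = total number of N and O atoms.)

0

N atoms: 0; O atoms: 0.
Lipinski HBA = 0 + 0 = 0.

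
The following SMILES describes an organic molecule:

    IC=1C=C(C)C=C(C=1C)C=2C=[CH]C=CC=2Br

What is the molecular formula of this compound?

Walk through each heavy atom and fill implicit hydrogens from standard valence (C 4, N 3, O 2, S 2, halogen 1):
  atom 1: I (halogen, monovalent) → 0 H
  atom 2: C, bond orders sum to 4 (valence 4) → 0 H
  atom 3: C, bond orders sum to 3 (valence 4) → 1 H
  atom 4: C, bond orders sum to 4 (valence 4) → 0 H
  atom 5: C, bond orders sum to 1 (valence 4) → 3 H
  atom 6: C, bond orders sum to 3 (valence 4) → 1 H
  atom 7: C, bond orders sum to 4 (valence 4) → 0 H
  atom 8: C, bond orders sum to 4 (valence 4) → 0 H
  atom 9: C, bond orders sum to 1 (valence 4) → 3 H
  atom 10: C, bond orders sum to 4 (valence 4) → 0 H
  atom 11: C, bond orders sum to 3 (valence 4) → 1 H
  atom 12: C with explicit H count 1
  atom 13: C, bond orders sum to 3 (valence 4) → 1 H
  atom 14: C, bond orders sum to 3 (valence 4) → 1 H
  atom 15: C, bond orders sum to 4 (valence 4) → 0 H
  atom 16: Br (halogen, monovalent) → 0 H
Totals → C:14, H:12, Br:1, I:1.

C14H12BrI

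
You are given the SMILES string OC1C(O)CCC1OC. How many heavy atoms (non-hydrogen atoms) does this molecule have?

Every atom symbol written in the SMILES (organic subset) is one heavy atom; implicit H are not written.
Heavy atoms by element → C:6, O:3.
Total: 9.

9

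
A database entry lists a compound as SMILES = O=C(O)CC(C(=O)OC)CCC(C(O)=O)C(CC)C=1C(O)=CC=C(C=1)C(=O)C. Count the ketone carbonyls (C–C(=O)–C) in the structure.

The ketone motif appears at heavy-atom position 26 in the SMILES.
Other groups present: 2 carboxylic acid, 1 ester, 1 hydroxyl.
Ketone count: 1.

1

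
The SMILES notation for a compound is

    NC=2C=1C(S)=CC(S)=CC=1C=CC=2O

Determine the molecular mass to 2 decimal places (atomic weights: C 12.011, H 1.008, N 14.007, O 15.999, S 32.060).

223.31 g/mol

First, the molecular formula is C10H9NOS2 (counting implicit H from valence).
  C: 10 × 12.011 = 120.110
  H: 9 × 1.008 = 9.072
  N: 1 × 14.007 = 14.007
  O: 1 × 15.999 = 15.999
  S: 2 × 32.060 = 64.120
Sum: 10×12.011 + 9×1.008 + 1×14.007 + 1×15.999 + 2×32.060 = 223.308 → 223.31 g/mol.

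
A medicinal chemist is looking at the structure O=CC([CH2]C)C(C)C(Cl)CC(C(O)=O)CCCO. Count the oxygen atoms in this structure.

Scan the SMILES for O atoms (remember two-letter symbols like Cl and Br are single atoms).
Oxygen count: 4.

4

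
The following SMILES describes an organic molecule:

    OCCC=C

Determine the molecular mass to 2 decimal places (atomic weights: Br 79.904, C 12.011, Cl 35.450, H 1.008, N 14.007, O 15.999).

72.11 g/mol

First, the molecular formula is C4H8O (counting implicit H from valence).
  C: 4 × 12.011 = 48.044
  H: 8 × 1.008 = 8.064
  O: 1 × 15.999 = 15.999
Sum: 4×12.011 + 8×1.008 + 1×15.999 = 72.107 → 72.11 g/mol.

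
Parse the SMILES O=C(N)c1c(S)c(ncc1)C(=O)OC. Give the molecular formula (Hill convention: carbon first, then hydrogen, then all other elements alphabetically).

Walk through each heavy atom and fill implicit hydrogens from standard valence (C 4, N 3, O 2, S 2, halogen 1); for lowercase aromatic atoms, an aromatic c carries 1 H when it has two neighbours and 0 H with three, and aromatic n carries 0 H:
  atom 1: O, bond orders sum to 2 (valence 2) → 0 H
  atom 2: C, bond orders sum to 4 (valence 4) → 0 H
  atom 3: N, bond orders sum to 1 (valence 3) → 2 H
  atom 4: aromatic c, 3 neighbours → 0 H
  atom 5: aromatic c, 3 neighbours → 0 H
  atom 6: S, bond orders sum to 1 (valence 2) → 1 H
  atom 7: aromatic c, 3 neighbours → 0 H
  atom 8: aromatic n, 2 neighbours → 0 H
  atom 9: aromatic c, 2 neighbours → 1 H
  atom 10: aromatic c, 2 neighbours → 1 H
  atom 11: C, bond orders sum to 4 (valence 4) → 0 H
  atom 12: O, bond orders sum to 2 (valence 2) → 0 H
  atom 13: O, bond orders sum to 2 (valence 2) → 0 H
  atom 14: C, bond orders sum to 1 (valence 4) → 3 H
Totals → C:8, H:8, N:2, O:3, S:1.
In Hill order: C8H8N2O3S.

C8H8N2O3S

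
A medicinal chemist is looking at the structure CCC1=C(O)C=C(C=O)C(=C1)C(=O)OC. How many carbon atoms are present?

11

Count every carbon token in the SMILES (each C, including those in ring-closure positions and inside branches).
Carbon count: 11.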